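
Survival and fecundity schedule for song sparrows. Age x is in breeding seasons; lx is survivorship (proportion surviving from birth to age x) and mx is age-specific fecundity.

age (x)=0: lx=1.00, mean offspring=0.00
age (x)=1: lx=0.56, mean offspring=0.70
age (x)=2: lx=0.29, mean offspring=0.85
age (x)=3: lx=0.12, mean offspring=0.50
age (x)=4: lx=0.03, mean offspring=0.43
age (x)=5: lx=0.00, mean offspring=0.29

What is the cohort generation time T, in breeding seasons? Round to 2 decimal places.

1.57

lx·mx: 0, 0.392, 0.2465, 0.06, 0.0129, 0 → R0 = 0.7114
x·lx·mx: 0, 0.392, 0.493, 0.18, 0.0516, 0 → Σ = 1.1166
T = 1.1166 / 0.7114 = 1.569581… → 1.57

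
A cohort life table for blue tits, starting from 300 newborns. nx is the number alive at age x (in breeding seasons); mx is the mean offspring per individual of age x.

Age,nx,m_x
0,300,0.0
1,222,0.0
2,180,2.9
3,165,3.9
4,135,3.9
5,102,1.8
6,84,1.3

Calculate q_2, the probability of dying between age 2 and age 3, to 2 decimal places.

lx = nx/n0 = nx/300: 1, 0.74, 0.6, 0.55, 0.45, 0.34, 0.28
q_2 = (l_2 − l_3) / l_2 = (0.6 − 0.55) / 0.6
     = 0.05 / 0.6 = 0.083333… → 0.08

0.08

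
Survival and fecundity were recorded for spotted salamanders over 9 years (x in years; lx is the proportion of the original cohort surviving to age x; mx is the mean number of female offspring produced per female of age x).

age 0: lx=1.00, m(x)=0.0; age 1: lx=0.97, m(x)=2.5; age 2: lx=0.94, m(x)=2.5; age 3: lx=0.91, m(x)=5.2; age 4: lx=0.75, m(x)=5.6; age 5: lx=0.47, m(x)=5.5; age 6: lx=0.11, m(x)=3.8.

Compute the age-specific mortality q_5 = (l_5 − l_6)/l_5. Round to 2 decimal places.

0.77

q_5 = (l_5 − l_6) / l_5 = (0.47 − 0.11) / 0.47
     = 0.36 / 0.47 = 0.765957… → 0.77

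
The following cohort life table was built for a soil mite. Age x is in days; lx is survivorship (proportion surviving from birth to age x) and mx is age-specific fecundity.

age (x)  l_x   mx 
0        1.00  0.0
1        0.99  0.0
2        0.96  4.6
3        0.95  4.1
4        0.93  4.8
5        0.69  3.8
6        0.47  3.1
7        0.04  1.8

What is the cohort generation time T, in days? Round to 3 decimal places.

3.588

lx·mx: 0, 0, 4.416, 3.895, 4.464, 2.622, 1.457, 0.072 → R0 = 16.926
x·lx·mx: 0, 0, 8.832, 11.685, 17.856, 13.11, 8.742, 0.504 → Σ = 60.729
T = 60.729 / 16.926 = 3.587912… → 3.588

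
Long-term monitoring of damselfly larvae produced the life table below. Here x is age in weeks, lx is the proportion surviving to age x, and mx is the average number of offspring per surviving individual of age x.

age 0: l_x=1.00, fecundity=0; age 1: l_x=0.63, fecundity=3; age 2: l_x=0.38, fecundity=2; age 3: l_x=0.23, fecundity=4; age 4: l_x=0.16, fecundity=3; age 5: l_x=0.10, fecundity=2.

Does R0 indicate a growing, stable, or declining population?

growing

R0 = Σ lx·mx = 0 + 1.89 + 0.76 + 0.92 + 0.48 + 0.2 = 4.25
R0 > 1, so the population is growing.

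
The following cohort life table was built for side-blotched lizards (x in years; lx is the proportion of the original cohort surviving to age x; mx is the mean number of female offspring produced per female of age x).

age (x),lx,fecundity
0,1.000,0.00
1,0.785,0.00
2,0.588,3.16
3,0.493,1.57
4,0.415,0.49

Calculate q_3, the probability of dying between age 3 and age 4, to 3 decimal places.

0.158

q_3 = (l_3 − l_4) / l_3 = (0.493 − 0.415) / 0.493
     = 0.078 / 0.493 = 0.158215… → 0.158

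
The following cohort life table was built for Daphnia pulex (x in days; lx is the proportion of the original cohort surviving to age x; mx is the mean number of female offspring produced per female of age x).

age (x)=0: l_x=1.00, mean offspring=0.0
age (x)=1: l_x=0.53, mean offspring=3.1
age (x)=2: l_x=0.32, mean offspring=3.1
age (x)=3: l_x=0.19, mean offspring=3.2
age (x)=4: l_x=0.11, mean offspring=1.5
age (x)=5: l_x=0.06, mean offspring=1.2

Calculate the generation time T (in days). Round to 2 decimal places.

1.86

lx·mx: 0, 1.643, 0.992, 0.608, 0.165, 0.072 → R0 = 3.48
x·lx·mx: 0, 1.643, 1.984, 1.824, 0.66, 0.36 → Σ = 6.471
T = 6.471 / 3.48 = 1.859483… → 1.86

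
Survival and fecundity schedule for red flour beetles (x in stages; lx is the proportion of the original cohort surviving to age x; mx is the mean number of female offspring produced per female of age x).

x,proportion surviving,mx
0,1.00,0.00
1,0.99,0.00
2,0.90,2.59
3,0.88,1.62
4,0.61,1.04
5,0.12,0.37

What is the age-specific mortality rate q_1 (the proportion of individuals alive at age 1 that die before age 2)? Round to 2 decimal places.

q_1 = (l_1 − l_2) / l_1 = (0.99 − 0.9) / 0.99
     = 0.09 / 0.99 = 0.090909… → 0.09

0.09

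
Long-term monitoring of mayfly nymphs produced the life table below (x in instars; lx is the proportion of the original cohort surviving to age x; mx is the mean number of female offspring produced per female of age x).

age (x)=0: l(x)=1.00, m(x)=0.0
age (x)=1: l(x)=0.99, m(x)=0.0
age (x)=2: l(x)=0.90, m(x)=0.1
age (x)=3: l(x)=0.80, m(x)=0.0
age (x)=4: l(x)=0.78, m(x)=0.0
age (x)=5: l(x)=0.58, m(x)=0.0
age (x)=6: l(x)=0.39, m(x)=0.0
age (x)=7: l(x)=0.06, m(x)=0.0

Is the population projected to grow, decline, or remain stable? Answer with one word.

R0 = Σ lx·mx = 0 + 0 + 0.09 + 0 + 0 + 0 + 0 + 0 = 0.09
R0 < 1, so the population is declining.

declining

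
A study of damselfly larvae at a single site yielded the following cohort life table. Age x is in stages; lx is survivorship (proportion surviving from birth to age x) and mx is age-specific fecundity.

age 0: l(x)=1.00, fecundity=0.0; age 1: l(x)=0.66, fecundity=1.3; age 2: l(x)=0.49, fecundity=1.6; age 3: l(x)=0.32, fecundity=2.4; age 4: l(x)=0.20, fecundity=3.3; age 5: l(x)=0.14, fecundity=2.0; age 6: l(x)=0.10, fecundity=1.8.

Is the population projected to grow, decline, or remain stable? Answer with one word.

growing

R0 = Σ lx·mx = 0 + 0.858 + 0.784 + 0.768 + 0.66 + 0.28 + 0.18 = 3.53
R0 > 1, so the population is growing.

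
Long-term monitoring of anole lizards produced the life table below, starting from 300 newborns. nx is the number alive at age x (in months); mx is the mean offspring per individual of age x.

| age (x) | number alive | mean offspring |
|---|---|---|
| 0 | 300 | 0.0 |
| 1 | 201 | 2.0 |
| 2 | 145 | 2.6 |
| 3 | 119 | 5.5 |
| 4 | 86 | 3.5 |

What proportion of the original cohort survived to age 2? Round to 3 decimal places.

l_2 = n_2/n_0 = 145/300 = 0.483333… → 0.483

0.483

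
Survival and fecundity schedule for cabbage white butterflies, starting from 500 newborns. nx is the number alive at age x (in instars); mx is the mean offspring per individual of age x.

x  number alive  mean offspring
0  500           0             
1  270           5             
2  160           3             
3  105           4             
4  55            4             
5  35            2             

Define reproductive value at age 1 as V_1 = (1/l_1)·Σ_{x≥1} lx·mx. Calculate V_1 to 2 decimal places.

lx = nx/n0 = nx/500: 1, 0.54, 0.32, 0.21, 0.11, 0.07
lx·mx for x ≥ 1: 2.7, 0.96, 0.84, 0.44, 0.14 → sum = 5.08
V_1 = 5.08 / l_1 = 5.08 / 0.54 = 9.407407… → 9.41

9.41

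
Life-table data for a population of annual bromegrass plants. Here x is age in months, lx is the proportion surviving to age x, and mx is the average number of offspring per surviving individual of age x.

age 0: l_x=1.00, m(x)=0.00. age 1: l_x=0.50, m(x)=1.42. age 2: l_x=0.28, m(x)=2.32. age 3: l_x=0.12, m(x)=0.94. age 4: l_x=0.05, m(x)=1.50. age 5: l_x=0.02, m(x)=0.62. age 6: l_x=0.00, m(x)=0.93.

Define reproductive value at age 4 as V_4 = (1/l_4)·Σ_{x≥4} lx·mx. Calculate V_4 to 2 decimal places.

1.75

lx·mx for x ≥ 4: 0.075, 0.0124, 0 → sum = 0.0874
V_4 = 0.0874 / l_4 = 0.0874 / 0.05 = 1.748 → 1.75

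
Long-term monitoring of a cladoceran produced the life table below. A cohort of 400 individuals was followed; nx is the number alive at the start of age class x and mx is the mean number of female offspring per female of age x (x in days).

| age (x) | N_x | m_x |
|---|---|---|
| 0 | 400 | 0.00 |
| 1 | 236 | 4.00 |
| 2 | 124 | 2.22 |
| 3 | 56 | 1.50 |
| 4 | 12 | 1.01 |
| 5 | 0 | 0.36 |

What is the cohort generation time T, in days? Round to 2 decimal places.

1.36

lx = nx/n0 = nx/400: 1, 0.59, 0.31, 0.14, 0.03, 0
lx·mx: 0, 2.36, 0.6882, 0.21, 0.0303, 0 → R0 = 3.2885
x·lx·mx: 0, 2.36, 1.3764, 0.63, 0.1212, 0 → Σ = 4.4876
T = 4.4876 / 3.2885 = 1.364634… → 1.36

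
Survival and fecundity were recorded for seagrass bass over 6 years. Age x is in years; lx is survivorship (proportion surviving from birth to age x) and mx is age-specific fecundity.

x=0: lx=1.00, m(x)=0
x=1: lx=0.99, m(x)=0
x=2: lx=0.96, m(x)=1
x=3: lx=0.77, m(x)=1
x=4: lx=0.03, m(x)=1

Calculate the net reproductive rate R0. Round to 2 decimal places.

lx·mx by age: 0, 0, 0.96, 0.77, 0.03
R0 = Σ lx·mx = 1.76 → 1.76

1.76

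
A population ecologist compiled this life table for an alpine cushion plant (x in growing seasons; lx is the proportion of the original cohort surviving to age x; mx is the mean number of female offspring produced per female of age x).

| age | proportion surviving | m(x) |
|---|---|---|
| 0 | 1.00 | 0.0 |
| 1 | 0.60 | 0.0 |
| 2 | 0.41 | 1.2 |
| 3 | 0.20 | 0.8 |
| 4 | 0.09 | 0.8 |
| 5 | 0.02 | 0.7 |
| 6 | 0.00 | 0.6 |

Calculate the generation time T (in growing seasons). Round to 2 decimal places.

2.47

lx·mx: 0, 0, 0.492, 0.16, 0.072, 0.014, 0 → R0 = 0.738
x·lx·mx: 0, 0, 0.984, 0.48, 0.288, 0.07, 0 → Σ = 1.822
T = 1.822 / 0.738 = 2.468835… → 2.47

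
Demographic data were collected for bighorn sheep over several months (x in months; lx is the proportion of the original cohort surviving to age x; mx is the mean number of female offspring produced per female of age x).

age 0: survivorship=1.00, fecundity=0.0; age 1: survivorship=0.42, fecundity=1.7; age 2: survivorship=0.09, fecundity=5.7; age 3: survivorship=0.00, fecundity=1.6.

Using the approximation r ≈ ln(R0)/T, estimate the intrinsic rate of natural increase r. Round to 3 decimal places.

0.144

R0 = Σ lx·mx = 0 + 0.714 + 0.513 + 0 = 1.227
Σ x·lx·mx = 1.74; T = 1.74/1.227 = 1.41809…
r ≈ ln(R0)/T = ln(1.227)/1.41809… = 0.14426… → 0.144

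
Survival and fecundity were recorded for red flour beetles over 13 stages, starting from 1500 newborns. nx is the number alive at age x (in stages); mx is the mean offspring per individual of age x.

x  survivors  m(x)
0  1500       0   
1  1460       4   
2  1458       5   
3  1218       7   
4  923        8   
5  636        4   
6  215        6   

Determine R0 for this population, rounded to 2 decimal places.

21.92

lx = nx/n0 = nx/1500: 1, 0.97333…, 0.972, 0.812, 0.61533…, 0.424, 0.14333…
lx·mx by age: 0, 3.893333…, 4.86, 5.684, 4.922667…, 1.696, 0.86…
R0 = Σ lx·mx = 21.916… → 21.92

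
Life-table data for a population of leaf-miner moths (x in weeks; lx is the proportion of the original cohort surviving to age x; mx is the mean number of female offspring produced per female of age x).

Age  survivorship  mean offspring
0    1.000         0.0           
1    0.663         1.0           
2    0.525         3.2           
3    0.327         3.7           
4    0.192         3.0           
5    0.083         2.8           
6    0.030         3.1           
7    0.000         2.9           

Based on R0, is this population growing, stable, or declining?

R0 = Σ lx·mx = 0 + 0.663 + 1.68 + 1.2099 + 0.576 + 0.2324 + 0.093 + 0 = 4.4543
R0 > 1, so the population is growing.

growing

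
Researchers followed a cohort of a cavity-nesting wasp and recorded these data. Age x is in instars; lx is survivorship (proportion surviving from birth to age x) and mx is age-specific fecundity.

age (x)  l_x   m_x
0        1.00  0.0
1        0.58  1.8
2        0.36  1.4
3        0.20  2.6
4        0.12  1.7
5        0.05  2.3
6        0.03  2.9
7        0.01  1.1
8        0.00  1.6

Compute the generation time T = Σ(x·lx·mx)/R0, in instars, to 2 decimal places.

2.25

lx·mx: 0, 1.044, 0.504, 0.52, 0.204, 0.115, 0.087, 0.011, 0 → R0 = 2.485
x·lx·mx: 0, 1.044, 1.008, 1.56, 0.816, 0.575, 0.522, 0.077, 0 → Σ = 5.602
T = 5.602 / 2.485 = 2.254326… → 2.25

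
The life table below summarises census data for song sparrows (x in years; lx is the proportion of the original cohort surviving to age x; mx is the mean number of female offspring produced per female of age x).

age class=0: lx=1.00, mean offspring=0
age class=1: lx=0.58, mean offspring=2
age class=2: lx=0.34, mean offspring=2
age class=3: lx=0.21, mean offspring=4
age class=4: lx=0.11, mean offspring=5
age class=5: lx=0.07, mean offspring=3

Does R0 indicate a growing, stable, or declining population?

growing

R0 = Σ lx·mx = 0 + 1.16 + 0.68 + 0.84 + 0.55 + 0.21 = 3.44
R0 > 1, so the population is growing.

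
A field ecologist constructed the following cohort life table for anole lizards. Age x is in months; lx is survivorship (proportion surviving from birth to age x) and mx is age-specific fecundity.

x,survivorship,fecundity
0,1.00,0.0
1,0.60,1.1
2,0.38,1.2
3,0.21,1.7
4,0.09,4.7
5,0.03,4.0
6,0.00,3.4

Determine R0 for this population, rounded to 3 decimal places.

lx·mx by age: 0, 0.66, 0.456, 0.357, 0.423, 0.12, 0
R0 = Σ lx·mx = 2.016 → 2.016

2.016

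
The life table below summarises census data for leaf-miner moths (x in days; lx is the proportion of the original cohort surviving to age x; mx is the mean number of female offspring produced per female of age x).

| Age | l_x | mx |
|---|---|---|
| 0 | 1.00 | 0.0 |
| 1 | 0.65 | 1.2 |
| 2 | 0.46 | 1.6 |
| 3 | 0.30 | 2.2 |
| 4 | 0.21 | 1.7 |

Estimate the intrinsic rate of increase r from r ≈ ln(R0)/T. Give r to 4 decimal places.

R0 = Σ lx·mx = 0 + 0.78 + 0.736 + 0.66 + 0.357 = 2.533
Σ x·lx·mx = 5.66; T = 5.66/2.533 = 2.2345…
r ≈ ln(R0)/T = ln(2.533)/2.2345… = 0.415933… → 0.4159

0.4159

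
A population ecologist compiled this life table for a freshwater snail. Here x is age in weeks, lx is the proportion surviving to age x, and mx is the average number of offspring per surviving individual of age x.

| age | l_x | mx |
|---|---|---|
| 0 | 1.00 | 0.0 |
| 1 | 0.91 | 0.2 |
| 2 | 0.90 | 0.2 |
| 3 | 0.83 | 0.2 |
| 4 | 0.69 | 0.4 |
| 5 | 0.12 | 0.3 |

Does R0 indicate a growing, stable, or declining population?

declining

R0 = Σ lx·mx = 0 + 0.182 + 0.18 + 0.166 + 0.276 + 0.036 = 0.84
R0 < 1, so the population is declining.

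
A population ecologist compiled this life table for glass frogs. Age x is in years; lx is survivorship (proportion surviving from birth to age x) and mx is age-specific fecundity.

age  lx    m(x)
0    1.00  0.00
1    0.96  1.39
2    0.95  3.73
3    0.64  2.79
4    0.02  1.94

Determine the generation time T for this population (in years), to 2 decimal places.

2.08

lx·mx: 0, 1.3344, 3.5435, 1.7856, 0.0388 → R0 = 6.7023
x·lx·mx: 0, 1.3344, 7.087, 5.3568, 0.1552 → Σ = 13.9334
T = 13.9334 / 6.7023 = 2.078898… → 2.08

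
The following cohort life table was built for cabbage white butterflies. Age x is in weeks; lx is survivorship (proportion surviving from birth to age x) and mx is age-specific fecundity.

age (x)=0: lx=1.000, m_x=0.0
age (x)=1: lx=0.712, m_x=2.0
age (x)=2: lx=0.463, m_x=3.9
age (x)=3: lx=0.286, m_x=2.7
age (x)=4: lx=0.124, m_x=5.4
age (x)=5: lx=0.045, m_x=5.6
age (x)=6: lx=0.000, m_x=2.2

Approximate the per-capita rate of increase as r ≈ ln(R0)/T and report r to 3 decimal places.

R0 = Σ lx·mx = 0 + 1.424 + 1.8057 + 0.7722 + 0.6696 + 0.252 + 0 = 4.9235
Σ x·lx·mx = 11.2904; T = 11.2904/4.9235 = 2.29317…
r ≈ ln(R0)/T = ln(4.9235)/2.29317… = 0.69512… → 0.695

0.695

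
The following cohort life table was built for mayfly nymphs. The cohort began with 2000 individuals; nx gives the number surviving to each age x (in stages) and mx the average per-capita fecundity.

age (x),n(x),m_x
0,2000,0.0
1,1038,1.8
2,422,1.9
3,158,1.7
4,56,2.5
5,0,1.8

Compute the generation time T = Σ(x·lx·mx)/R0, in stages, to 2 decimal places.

1.57

lx = nx/n0 = nx/2000: 1, 0.519, 0.211, 0.079, 0.028, 0
lx·mx: 0, 0.9342, 0.4009, 0.1343, 0.07, 0 → R0 = 1.5394
x·lx·mx: 0, 0.9342, 0.8018, 0.4029, 0.28, 0 → Σ = 2.4189
T = 2.4189 / 1.5394 = 1.571326… → 1.57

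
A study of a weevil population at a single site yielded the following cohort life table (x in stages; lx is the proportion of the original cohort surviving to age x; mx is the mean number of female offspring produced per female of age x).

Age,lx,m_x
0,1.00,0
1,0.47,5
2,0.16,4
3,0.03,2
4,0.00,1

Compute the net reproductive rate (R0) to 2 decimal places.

lx·mx by age: 0, 2.35, 0.64, 0.06, 0
R0 = Σ lx·mx = 3.05 → 3.05

3.05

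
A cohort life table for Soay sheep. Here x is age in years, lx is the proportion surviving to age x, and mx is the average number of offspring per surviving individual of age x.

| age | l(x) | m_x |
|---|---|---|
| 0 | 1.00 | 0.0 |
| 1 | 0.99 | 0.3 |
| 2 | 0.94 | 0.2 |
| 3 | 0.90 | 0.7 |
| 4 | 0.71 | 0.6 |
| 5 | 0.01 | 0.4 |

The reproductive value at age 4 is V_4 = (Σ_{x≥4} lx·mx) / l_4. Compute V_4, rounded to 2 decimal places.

0.61

lx·mx for x ≥ 4: 0.426, 0.004 → sum = 0.43
V_4 = 0.43 / l_4 = 0.43 / 0.71 = 0.605634… → 0.61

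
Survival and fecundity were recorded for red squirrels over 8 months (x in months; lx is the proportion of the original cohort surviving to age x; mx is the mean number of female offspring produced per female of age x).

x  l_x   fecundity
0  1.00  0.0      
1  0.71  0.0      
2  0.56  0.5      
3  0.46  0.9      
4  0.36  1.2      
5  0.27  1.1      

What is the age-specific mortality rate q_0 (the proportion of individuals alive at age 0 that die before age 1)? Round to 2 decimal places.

0.29

q_0 = (l_0 − l_1) / l_0 = (1 − 0.71) / 1
     = 0.29 / 1 = 0.29 → 0.29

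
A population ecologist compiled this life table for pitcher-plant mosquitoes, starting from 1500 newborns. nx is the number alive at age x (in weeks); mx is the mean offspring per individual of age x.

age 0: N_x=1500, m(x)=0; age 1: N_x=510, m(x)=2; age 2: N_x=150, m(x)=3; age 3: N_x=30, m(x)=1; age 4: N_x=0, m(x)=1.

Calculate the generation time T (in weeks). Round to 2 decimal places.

lx = nx/n0 = nx/1500: 1, 0.34, 0.1, 0.02, 0
lx·mx: 0, 0.68, 0.3, 0.02, 0 → R0 = 1
x·lx·mx: 0, 0.68, 0.6, 0.06, 0 → Σ = 1.34
T = 1.34 / 1 = 1.34 → 1.34

1.34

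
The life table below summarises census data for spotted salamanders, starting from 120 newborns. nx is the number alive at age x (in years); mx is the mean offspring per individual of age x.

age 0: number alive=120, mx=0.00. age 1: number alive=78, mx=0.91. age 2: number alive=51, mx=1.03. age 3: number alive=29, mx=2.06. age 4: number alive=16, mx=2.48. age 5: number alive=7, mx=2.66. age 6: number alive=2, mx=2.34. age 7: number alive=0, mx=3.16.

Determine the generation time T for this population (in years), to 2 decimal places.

lx = nx/n0 = nx/120: 1, 0.65, 0.425, 0.24167…, 0.13333…, 0.05833…, 0.01667…, 0
lx·mx: 0, 0.5915, 0.43775, 0.497833…, 0.330667…, 0.155167…, 0.039…, 0 → R0 = 2.051917…
x·lx·mx: 0, 0.5915, 0.8755, 1.4935…, 1.322667…, 0.775833…, 0.234…, 0 → Σ = 5.293…
T = 5.293… / 2.051917… = 2.579539… → 2.58

2.58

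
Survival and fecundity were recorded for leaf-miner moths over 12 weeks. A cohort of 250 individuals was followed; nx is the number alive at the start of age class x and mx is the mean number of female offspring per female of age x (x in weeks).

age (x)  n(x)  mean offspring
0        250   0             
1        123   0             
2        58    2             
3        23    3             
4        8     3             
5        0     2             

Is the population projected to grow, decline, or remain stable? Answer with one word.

lx = nx/n0 = nx/250: 1, 0.492, 0.232, 0.092, 0.032, 0
R0 = Σ lx·mx = 0 + 0 + 0.464 + 0.276 + 0.096 + 0 = 0.836
R0 < 1, so the population is declining.

declining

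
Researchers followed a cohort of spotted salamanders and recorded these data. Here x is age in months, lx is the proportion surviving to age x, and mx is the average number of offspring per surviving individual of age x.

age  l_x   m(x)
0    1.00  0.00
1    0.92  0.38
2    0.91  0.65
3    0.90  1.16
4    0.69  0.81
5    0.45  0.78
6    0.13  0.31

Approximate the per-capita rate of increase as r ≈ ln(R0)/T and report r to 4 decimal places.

R0 = Σ lx·mx = 0 + 0.3496 + 0.5915 + 1.044 + 0.5589 + 0.351 + 0.0403 = 2.9353
Σ x·lx·mx = 8.897; T = 8.897/2.9353 = 3.03104…
r ≈ ln(R0)/T = ln(2.9353)/3.03104… = 0.355261… → 0.3553

0.3553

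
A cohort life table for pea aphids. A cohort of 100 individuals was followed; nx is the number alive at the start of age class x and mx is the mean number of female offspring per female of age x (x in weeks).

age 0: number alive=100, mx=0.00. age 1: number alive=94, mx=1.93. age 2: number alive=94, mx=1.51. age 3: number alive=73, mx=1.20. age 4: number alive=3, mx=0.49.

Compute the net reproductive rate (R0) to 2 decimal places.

lx = nx/n0 = nx/100: 1, 0.94, 0.94, 0.73, 0.03
lx·mx by age: 0, 1.8142, 1.4194, 0.876, 0.0147
R0 = Σ lx·mx = 4.1243 → 4.12

4.12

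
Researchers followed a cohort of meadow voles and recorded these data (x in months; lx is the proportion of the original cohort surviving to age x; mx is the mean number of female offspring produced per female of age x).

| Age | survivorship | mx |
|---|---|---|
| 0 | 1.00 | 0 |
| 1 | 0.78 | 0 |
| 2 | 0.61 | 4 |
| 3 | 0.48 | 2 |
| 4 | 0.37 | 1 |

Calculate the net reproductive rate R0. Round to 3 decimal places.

lx·mx by age: 0, 0, 2.44, 0.96, 0.37
R0 = Σ lx·mx = 3.77 → 3.770

3.770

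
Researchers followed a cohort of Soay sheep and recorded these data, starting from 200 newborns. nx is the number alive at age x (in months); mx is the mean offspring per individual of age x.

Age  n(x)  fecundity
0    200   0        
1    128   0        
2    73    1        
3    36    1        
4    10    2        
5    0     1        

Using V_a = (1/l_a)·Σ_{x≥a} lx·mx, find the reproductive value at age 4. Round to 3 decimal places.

lx = nx/n0 = nx/200: 1, 0.64, 0.365, 0.18, 0.05, 0
lx·mx for x ≥ 4: 0.1, 0 → sum = 0.1
V_4 = 0.1 / l_4 = 0.1 / 0.05 = 2 → 2.000

2.000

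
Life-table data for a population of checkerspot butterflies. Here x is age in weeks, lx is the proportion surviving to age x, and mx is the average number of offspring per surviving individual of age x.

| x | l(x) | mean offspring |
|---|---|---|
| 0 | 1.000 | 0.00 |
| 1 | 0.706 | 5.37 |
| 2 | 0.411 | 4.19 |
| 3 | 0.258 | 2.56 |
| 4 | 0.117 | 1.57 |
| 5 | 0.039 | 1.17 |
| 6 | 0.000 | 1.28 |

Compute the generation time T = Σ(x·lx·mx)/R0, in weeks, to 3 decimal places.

lx·mx: 0, 3.79122, 1.72209, 0.66048, 0.18369, 0.04563, 0 → R0 = 6.40311
x·lx·mx: 0, 3.79122, 3.44418, 1.98144, 0.73476, 0.22815, 0 → Σ = 10.17975
T = 10.17975 / 6.40311 = 1.589813… → 1.590

1.590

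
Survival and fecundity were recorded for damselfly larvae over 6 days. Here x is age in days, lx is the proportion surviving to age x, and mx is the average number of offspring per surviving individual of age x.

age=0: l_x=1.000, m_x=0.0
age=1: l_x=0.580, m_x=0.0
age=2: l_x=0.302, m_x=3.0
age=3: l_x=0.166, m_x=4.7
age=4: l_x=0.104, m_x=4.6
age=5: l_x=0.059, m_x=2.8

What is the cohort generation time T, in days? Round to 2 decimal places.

lx·mx: 0, 0, 0.906, 0.7802, 0.4784, 0.1652 → R0 = 2.3298
x·lx·mx: 0, 0, 1.812, 2.3406, 1.9136, 0.826 → Σ = 6.8922
T = 6.8922 / 2.3298 = 2.95828… → 2.96

2.96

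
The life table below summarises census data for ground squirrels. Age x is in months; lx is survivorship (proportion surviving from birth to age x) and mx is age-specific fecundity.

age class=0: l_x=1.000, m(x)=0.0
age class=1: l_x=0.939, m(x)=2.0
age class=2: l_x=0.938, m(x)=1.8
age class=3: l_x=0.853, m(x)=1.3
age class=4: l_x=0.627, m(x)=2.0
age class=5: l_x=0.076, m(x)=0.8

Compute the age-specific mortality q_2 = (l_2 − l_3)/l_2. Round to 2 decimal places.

0.09

q_2 = (l_2 − l_3) / l_2 = (0.938 − 0.853) / 0.938
     = 0.085 / 0.938 = 0.090618… → 0.09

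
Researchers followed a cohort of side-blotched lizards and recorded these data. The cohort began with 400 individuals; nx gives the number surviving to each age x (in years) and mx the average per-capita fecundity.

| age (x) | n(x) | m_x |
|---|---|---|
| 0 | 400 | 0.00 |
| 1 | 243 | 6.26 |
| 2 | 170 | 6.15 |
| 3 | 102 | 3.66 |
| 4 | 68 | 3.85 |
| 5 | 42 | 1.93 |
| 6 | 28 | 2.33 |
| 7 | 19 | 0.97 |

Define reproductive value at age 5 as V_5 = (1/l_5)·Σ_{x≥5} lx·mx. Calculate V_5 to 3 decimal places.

3.922

lx = nx/n0 = nx/400: 1, 0.6075, 0.425, 0.255, 0.17, 0.105, 0.07, 0.0475
lx·mx for x ≥ 5: 0.20265, 0.1631, 0.046075 → sum = 0.411825
V_5 = 0.411825 / l_5 = 0.411825 / 0.105 = 3.922143… → 3.922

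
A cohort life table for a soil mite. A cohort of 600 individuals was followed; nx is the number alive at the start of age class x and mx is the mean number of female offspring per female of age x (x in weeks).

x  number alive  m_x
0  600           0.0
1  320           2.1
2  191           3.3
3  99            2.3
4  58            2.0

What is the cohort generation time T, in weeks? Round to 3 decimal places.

lx = nx/n0 = nx/600: 1, 0.53333…, 0.31833…, 0.165, 0.09667…
lx·mx: 0, 1.12…, 1.0505…, 0.3795, 0.193333… → R0 = 2.743333…
x·lx·mx: 0, 1.12…, 2.101…, 1.1385, 0.773333… → Σ = 5.132833…
T = 5.132833… / 2.743333… = 1.871021… → 1.871

1.871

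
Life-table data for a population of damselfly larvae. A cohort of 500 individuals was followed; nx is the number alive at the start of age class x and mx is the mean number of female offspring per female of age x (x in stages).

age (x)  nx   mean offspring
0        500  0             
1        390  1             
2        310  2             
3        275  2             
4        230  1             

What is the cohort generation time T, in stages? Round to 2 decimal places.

2.35

lx = nx/n0 = nx/500: 1, 0.78, 0.62, 0.55, 0.46
lx·mx: 0, 0.78, 1.24, 1.1, 0.46 → R0 = 3.58
x·lx·mx: 0, 0.78, 2.48, 3.3, 1.84 → Σ = 8.4
T = 8.4 / 3.58 = 2.346369… → 2.35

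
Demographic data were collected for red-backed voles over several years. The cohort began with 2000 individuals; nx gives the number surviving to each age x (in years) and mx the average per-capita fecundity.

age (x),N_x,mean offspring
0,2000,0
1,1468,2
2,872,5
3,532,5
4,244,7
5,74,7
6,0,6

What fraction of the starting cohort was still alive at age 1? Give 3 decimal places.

0.734

l_1 = n_1/n_0 = 1468/2000 = 0.734 → 0.734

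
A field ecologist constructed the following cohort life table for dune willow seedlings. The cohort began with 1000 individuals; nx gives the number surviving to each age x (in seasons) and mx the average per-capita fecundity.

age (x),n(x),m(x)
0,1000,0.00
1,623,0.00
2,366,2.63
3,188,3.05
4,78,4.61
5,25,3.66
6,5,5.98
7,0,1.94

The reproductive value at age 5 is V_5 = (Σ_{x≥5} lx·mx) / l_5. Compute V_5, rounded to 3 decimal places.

lx = nx/n0 = nx/1000: 1, 0.623, 0.366, 0.188, 0.078, 0.025, 0.005, 0
lx·mx for x ≥ 5: 0.0915, 0.0299, 0 → sum = 0.1214
V_5 = 0.1214 / l_5 = 0.1214 / 0.025 = 4.856 → 4.856

4.856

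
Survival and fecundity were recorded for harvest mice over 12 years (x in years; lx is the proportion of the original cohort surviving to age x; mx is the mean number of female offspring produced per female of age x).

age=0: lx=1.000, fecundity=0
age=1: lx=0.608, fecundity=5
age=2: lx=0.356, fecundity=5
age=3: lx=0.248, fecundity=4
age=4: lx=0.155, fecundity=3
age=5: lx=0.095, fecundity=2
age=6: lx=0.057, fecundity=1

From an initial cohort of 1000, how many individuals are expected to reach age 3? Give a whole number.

Expected survivors = N0 · l_3 = 1000 × 0.248 = 248 → 248

248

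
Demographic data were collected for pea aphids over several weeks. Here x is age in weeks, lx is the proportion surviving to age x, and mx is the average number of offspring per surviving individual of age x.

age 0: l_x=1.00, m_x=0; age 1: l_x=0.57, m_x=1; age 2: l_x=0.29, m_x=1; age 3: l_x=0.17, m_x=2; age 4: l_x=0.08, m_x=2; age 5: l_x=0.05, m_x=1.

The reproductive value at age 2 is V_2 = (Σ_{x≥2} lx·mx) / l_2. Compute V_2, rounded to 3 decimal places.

2.897

lx·mx for x ≥ 2: 0.29, 0.34, 0.16, 0.05 → sum = 0.84
V_2 = 0.84 / l_2 = 0.84 / 0.29 = 2.896552… → 2.897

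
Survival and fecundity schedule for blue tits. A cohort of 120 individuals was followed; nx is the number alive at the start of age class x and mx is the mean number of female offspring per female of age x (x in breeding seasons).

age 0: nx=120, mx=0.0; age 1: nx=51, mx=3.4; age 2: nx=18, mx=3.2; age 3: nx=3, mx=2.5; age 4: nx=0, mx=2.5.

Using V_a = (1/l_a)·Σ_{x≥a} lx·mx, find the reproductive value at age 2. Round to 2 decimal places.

lx = nx/n0 = nx/120: 1, 0.425, 0.15, 0.025, 0
lx·mx for x ≥ 2: 0.48, 0.0625, 0 → sum = 0.5425
V_2 = 0.5425 / l_2 = 0.5425 / 0.15 = 3.616667… → 3.62

3.62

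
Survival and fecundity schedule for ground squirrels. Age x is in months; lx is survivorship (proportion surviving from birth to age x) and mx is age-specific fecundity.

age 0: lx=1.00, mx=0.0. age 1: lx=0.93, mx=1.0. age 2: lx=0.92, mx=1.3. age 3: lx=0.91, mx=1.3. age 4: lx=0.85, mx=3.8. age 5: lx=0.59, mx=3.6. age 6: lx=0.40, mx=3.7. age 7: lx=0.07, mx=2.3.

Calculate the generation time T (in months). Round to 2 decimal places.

lx·mx: 0, 0.93, 1.196, 1.183, 3.23, 2.124, 1.48, 0.161 → R0 = 10.304
x·lx·mx: 0, 0.93, 2.392, 3.549, 12.92, 10.62, 8.88, 1.127 → Σ = 40.418
T = 40.418 / 10.304 = 3.922554… → 3.92

3.92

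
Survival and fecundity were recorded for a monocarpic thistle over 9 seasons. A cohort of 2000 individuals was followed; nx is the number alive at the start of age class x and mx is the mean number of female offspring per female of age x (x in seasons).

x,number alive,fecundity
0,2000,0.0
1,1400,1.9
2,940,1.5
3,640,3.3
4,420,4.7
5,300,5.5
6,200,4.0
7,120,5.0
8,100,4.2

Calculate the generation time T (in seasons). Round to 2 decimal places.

3.47

lx = nx/n0 = nx/2000: 1, 0.7, 0.47, 0.32, 0.21, 0.15, 0.1, 0.06, 0.05
lx·mx: 0, 1.33, 0.705, 1.056, 0.987, 0.825, 0.4, 0.3, 0.21 → R0 = 5.813
x·lx·mx: 0, 1.33, 1.41, 3.168, 3.948, 4.125, 2.4, 2.1, 1.68 → Σ = 20.161
T = 20.161 / 5.813 = 3.468261… → 3.47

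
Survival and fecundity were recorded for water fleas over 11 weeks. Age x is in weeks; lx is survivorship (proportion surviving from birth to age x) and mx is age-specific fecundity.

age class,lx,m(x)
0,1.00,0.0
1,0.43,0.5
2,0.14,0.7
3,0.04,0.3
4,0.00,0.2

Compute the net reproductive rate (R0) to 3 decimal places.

lx·mx by age: 0, 0.215, 0.098, 0.012, 0
R0 = Σ lx·mx = 0.325 → 0.325

0.325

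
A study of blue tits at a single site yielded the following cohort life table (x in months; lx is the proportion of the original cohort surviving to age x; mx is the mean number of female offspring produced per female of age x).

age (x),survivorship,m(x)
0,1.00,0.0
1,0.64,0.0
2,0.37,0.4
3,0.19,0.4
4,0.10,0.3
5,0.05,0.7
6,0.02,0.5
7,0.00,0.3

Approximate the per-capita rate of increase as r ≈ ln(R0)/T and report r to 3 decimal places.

R0 = Σ lx·mx = 0 + 0 + 0.148 + 0.076 + 0.03 + 0.035 + 0.01 + 0 = 0.299
Σ x·lx·mx = 0.879; T = 0.879/0.299 = 2.9398…
r ≈ ln(R0)/T = ln(0.299)/2.9398… = -0.41068… → -0.411

-0.411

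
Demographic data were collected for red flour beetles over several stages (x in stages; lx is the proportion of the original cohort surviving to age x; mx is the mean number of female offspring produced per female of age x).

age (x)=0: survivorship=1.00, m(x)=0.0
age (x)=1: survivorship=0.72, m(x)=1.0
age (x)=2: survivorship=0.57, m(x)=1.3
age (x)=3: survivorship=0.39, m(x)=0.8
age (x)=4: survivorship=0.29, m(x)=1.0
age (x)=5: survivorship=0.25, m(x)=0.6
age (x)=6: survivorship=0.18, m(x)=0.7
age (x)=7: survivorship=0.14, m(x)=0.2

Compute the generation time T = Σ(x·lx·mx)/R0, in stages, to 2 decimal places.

lx·mx: 0, 0.72, 0.741, 0.312, 0.29, 0.15, 0.126, 0.028 → R0 = 2.367
x·lx·mx: 0, 0.72, 1.482, 0.936, 1.16, 0.75, 0.756, 0.196 → Σ = 6
T = 6 / 2.367 = 2.534854… → 2.53

2.53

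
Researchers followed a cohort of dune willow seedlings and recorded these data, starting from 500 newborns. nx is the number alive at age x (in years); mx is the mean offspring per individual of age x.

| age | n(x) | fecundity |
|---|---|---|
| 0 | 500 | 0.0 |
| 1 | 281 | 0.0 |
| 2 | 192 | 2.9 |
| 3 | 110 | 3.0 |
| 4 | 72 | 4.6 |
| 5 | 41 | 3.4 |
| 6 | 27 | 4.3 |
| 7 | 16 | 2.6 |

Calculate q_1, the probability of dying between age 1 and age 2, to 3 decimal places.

lx = nx/n0 = nx/500: 1, 0.562, 0.384, 0.22, 0.144, 0.082, 0.054, 0.032
q_1 = (l_1 − l_2) / l_1 = (0.562 − 0.384) / 0.562
     = 0.178 / 0.562 = 0.316726… → 0.317

0.317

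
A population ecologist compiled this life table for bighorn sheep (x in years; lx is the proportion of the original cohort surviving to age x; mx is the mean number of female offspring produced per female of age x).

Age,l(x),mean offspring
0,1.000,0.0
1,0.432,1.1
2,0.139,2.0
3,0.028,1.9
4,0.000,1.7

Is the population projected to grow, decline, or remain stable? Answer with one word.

R0 = Σ lx·mx = 0 + 0.4752 + 0.278 + 0.0532 + 0 = 0.8064
R0 < 1, so the population is declining.

declining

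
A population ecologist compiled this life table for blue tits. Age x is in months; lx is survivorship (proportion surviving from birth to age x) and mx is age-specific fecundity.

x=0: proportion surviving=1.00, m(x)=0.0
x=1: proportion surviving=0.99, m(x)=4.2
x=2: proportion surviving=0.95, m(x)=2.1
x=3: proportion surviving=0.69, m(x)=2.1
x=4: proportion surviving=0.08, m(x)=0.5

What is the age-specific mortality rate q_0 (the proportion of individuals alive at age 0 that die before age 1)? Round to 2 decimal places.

0.01

q_0 = (l_0 − l_1) / l_0 = (1 − 0.99) / 1
     = 0.01 / 1 = 0.01 → 0.01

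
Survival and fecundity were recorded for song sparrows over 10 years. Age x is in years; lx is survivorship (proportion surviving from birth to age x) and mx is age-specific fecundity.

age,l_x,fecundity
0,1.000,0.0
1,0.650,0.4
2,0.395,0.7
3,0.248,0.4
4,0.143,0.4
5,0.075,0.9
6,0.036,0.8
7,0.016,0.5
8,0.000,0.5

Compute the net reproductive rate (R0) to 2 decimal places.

0.80

lx·mx by age: 0, 0.26, 0.2765, 0.0992, 0.0572, 0.0675, 0.0288, 0.008, 0
R0 = Σ lx·mx = 0.7972 → 0.80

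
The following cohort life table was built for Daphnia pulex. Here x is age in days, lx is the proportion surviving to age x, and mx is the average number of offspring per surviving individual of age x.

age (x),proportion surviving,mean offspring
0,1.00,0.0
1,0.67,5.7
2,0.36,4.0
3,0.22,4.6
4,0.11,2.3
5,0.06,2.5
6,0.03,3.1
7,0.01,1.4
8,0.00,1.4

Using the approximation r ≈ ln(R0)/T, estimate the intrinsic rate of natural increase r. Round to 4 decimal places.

1.0680

R0 = Σ lx·mx = 0 + 3.819 + 1.44 + 1.012 + 0.253 + 0.15 + 0.093 + 0.014 + 0 = 6.781
Σ x·lx·mx = 12.153; T = 12.153/6.781 = 1.79221…
r ≈ ln(R0)/T = ln(6.781)/1.79221… = 1.068023… → 1.0680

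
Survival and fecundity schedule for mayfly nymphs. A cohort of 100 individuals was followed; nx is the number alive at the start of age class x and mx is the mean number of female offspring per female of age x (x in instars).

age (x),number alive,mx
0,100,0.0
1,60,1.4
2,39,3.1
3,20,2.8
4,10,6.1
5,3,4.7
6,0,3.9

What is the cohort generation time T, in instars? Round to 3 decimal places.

2.406

lx = nx/n0 = nx/100: 1, 0.6, 0.39, 0.2, 0.1, 0.03, 0
lx·mx: 0, 0.84, 1.209, 0.56, 0.61, 0.141, 0 → R0 = 3.36
x·lx·mx: 0, 0.84, 2.418, 1.68, 2.44, 0.705, 0 → Σ = 8.083
T = 8.083 / 3.36 = 2.405655… → 2.406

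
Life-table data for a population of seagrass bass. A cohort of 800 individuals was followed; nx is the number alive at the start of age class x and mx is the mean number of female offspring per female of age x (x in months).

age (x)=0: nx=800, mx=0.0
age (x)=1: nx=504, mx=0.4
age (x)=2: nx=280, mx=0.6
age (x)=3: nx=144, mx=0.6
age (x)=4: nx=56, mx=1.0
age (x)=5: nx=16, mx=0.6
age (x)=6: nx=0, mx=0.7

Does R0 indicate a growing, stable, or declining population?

lx = nx/n0 = nx/800: 1, 0.63, 0.35, 0.18, 0.07, 0.02, 0
R0 = Σ lx·mx = 0 + 0.252 + 0.21 + 0.108 + 0.07 + 0.012 + 0 = 0.652
R0 < 1, so the population is declining.

declining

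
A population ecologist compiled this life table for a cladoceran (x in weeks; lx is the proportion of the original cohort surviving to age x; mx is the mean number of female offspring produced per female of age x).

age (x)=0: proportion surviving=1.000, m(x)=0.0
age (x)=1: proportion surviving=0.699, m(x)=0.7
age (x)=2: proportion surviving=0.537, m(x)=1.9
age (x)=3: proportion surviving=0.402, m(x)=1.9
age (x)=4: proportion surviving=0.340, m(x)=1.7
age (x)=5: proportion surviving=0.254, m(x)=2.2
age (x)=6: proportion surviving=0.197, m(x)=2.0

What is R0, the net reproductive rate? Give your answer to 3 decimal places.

3.804

lx·mx by age: 0, 0.4893, 1.0203, 0.7638, 0.578, 0.5588, 0.394
R0 = Σ lx·mx = 3.8042 → 3.804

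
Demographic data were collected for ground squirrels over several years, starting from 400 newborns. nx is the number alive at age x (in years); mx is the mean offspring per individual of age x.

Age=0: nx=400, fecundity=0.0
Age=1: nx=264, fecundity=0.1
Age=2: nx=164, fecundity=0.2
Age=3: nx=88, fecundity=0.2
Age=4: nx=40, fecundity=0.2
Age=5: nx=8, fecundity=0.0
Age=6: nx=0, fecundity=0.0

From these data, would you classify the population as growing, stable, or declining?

declining

lx = nx/n0 = nx/400: 1, 0.66, 0.41, 0.22, 0.1, 0.02, 0
R0 = Σ lx·mx = 0 + 0.066 + 0.082 + 0.044 + 0.02 + 0 + 0 = 0.212
R0 < 1, so the population is declining.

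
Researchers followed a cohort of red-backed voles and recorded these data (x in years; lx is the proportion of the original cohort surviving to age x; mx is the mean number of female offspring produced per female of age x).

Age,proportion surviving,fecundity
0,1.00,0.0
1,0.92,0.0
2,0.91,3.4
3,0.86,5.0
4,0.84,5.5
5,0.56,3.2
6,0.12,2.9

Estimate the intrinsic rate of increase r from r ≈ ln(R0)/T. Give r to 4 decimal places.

R0 = Σ lx·mx = 0 + 0 + 3.094 + 4.3 + 4.62 + 1.792 + 0.348 = 14.154
Σ x·lx·mx = 48.616; T = 48.616/14.154 = 3.43479…
r ≈ ln(R0)/T = ln(14.154)/3.43479… = 0.771517… → 0.7715

0.7715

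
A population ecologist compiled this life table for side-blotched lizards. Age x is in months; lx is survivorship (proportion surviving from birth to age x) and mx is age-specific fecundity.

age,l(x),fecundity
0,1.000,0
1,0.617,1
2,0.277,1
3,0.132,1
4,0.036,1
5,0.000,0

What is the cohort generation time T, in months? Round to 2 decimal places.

1.61

lx·mx: 0, 0.617, 0.277, 0.132, 0.036, 0 → R0 = 1.062
x·lx·mx: 0, 0.617, 0.554, 0.396, 0.144, 0 → Σ = 1.711
T = 1.711 / 1.062 = 1.611111… → 1.61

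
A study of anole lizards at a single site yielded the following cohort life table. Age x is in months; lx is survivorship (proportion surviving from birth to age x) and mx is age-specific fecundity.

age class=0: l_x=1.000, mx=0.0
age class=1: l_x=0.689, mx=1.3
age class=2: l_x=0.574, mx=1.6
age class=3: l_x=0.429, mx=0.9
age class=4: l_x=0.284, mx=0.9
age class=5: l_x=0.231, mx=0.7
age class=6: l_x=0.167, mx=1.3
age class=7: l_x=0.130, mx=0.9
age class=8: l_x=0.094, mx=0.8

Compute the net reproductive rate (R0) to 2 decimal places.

lx·mx by age: 0, 0.8957, 0.9184, 0.3861, 0.2556, 0.1617, 0.2171, 0.117, 0.0752
R0 = Σ lx·mx = 3.0268 → 3.03

3.03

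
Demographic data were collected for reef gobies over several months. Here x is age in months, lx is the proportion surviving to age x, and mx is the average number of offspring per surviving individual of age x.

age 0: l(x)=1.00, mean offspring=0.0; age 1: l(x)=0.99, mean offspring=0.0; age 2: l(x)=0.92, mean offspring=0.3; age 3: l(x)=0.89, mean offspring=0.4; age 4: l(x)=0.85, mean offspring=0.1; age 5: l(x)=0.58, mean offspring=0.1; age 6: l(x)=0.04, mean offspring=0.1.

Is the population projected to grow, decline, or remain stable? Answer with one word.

declining

R0 = Σ lx·mx = 0 + 0 + 0.276 + 0.356 + 0.085 + 0.058 + 0.004 = 0.779
R0 < 1, so the population is declining.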